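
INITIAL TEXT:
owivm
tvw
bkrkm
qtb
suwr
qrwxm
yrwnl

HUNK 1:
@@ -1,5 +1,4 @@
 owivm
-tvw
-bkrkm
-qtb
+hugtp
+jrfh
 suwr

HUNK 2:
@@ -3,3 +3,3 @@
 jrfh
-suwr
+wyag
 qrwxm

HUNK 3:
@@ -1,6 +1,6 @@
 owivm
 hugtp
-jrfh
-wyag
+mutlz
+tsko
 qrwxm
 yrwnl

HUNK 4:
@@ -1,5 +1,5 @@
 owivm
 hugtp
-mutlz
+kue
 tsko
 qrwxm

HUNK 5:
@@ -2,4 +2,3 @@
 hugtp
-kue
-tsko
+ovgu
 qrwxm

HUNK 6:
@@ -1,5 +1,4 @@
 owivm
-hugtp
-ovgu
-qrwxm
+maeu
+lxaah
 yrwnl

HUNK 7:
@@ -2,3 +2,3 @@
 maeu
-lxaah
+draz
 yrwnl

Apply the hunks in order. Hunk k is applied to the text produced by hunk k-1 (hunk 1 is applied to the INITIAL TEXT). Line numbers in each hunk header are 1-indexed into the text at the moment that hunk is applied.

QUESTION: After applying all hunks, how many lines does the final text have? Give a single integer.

Answer: 4

Derivation:
Hunk 1: at line 1 remove [tvw,bkrkm,qtb] add [hugtp,jrfh] -> 6 lines: owivm hugtp jrfh suwr qrwxm yrwnl
Hunk 2: at line 3 remove [suwr] add [wyag] -> 6 lines: owivm hugtp jrfh wyag qrwxm yrwnl
Hunk 3: at line 1 remove [jrfh,wyag] add [mutlz,tsko] -> 6 lines: owivm hugtp mutlz tsko qrwxm yrwnl
Hunk 4: at line 1 remove [mutlz] add [kue] -> 6 lines: owivm hugtp kue tsko qrwxm yrwnl
Hunk 5: at line 2 remove [kue,tsko] add [ovgu] -> 5 lines: owivm hugtp ovgu qrwxm yrwnl
Hunk 6: at line 1 remove [hugtp,ovgu,qrwxm] add [maeu,lxaah] -> 4 lines: owivm maeu lxaah yrwnl
Hunk 7: at line 2 remove [lxaah] add [draz] -> 4 lines: owivm maeu draz yrwnl
Final line count: 4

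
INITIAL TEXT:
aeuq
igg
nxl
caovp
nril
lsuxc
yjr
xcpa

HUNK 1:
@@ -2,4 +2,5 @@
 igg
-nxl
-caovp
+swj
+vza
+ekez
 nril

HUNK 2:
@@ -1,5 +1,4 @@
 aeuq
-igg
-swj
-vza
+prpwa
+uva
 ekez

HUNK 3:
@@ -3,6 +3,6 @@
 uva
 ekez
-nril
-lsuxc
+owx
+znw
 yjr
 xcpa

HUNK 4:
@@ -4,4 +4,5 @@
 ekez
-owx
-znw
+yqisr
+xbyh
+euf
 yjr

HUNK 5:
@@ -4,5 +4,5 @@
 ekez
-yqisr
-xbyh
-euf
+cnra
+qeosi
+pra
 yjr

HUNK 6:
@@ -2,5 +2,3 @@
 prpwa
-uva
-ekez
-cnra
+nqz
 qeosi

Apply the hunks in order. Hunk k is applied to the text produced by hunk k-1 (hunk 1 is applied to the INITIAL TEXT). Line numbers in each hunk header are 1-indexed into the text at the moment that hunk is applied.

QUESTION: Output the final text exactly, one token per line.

Answer: aeuq
prpwa
nqz
qeosi
pra
yjr
xcpa

Derivation:
Hunk 1: at line 2 remove [nxl,caovp] add [swj,vza,ekez] -> 9 lines: aeuq igg swj vza ekez nril lsuxc yjr xcpa
Hunk 2: at line 1 remove [igg,swj,vza] add [prpwa,uva] -> 8 lines: aeuq prpwa uva ekez nril lsuxc yjr xcpa
Hunk 3: at line 3 remove [nril,lsuxc] add [owx,znw] -> 8 lines: aeuq prpwa uva ekez owx znw yjr xcpa
Hunk 4: at line 4 remove [owx,znw] add [yqisr,xbyh,euf] -> 9 lines: aeuq prpwa uva ekez yqisr xbyh euf yjr xcpa
Hunk 5: at line 4 remove [yqisr,xbyh,euf] add [cnra,qeosi,pra] -> 9 lines: aeuq prpwa uva ekez cnra qeosi pra yjr xcpa
Hunk 6: at line 2 remove [uva,ekez,cnra] add [nqz] -> 7 lines: aeuq prpwa nqz qeosi pra yjr xcpa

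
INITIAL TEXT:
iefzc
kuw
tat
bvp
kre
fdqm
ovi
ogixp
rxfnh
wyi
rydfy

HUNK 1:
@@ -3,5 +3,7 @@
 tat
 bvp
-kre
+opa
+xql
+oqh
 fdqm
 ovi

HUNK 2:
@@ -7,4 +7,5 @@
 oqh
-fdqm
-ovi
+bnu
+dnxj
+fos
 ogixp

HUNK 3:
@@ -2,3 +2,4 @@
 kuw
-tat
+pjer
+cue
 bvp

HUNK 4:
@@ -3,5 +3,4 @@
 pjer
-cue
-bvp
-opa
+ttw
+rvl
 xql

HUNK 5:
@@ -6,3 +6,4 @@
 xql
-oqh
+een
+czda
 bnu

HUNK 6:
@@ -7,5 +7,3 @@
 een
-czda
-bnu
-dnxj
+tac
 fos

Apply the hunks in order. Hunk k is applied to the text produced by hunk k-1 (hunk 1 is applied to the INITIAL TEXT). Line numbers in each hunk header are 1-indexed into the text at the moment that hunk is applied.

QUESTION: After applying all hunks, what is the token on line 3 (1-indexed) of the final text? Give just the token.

Hunk 1: at line 3 remove [kre] add [opa,xql,oqh] -> 13 lines: iefzc kuw tat bvp opa xql oqh fdqm ovi ogixp rxfnh wyi rydfy
Hunk 2: at line 7 remove [fdqm,ovi] add [bnu,dnxj,fos] -> 14 lines: iefzc kuw tat bvp opa xql oqh bnu dnxj fos ogixp rxfnh wyi rydfy
Hunk 3: at line 2 remove [tat] add [pjer,cue] -> 15 lines: iefzc kuw pjer cue bvp opa xql oqh bnu dnxj fos ogixp rxfnh wyi rydfy
Hunk 4: at line 3 remove [cue,bvp,opa] add [ttw,rvl] -> 14 lines: iefzc kuw pjer ttw rvl xql oqh bnu dnxj fos ogixp rxfnh wyi rydfy
Hunk 5: at line 6 remove [oqh] add [een,czda] -> 15 lines: iefzc kuw pjer ttw rvl xql een czda bnu dnxj fos ogixp rxfnh wyi rydfy
Hunk 6: at line 7 remove [czda,bnu,dnxj] add [tac] -> 13 lines: iefzc kuw pjer ttw rvl xql een tac fos ogixp rxfnh wyi rydfy
Final line 3: pjer

Answer: pjer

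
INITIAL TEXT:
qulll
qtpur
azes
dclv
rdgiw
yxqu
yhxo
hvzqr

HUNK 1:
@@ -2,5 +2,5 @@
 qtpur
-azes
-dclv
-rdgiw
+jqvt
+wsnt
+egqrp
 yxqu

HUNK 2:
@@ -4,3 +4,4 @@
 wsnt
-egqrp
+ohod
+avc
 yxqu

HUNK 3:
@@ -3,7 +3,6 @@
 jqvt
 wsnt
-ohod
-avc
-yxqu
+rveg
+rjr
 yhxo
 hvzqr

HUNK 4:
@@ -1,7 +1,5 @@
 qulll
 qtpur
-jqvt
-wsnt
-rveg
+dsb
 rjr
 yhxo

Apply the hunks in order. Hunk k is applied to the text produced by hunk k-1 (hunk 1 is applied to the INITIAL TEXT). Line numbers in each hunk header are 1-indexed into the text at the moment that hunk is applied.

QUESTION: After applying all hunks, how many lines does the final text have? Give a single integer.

Hunk 1: at line 2 remove [azes,dclv,rdgiw] add [jqvt,wsnt,egqrp] -> 8 lines: qulll qtpur jqvt wsnt egqrp yxqu yhxo hvzqr
Hunk 2: at line 4 remove [egqrp] add [ohod,avc] -> 9 lines: qulll qtpur jqvt wsnt ohod avc yxqu yhxo hvzqr
Hunk 3: at line 3 remove [ohod,avc,yxqu] add [rveg,rjr] -> 8 lines: qulll qtpur jqvt wsnt rveg rjr yhxo hvzqr
Hunk 4: at line 1 remove [jqvt,wsnt,rveg] add [dsb] -> 6 lines: qulll qtpur dsb rjr yhxo hvzqr
Final line count: 6

Answer: 6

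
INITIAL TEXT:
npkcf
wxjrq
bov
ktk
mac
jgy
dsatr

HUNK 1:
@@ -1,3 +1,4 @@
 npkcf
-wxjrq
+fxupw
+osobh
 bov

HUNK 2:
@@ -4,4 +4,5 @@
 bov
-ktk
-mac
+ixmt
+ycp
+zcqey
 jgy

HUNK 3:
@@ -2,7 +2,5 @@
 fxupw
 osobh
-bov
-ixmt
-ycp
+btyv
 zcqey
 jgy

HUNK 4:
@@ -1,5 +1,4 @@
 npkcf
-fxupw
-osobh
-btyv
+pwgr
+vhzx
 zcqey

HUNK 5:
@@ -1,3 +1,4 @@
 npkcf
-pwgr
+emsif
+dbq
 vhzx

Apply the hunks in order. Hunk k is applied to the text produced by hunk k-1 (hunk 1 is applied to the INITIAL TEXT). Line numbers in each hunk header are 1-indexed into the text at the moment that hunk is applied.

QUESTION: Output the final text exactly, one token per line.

Hunk 1: at line 1 remove [wxjrq] add [fxupw,osobh] -> 8 lines: npkcf fxupw osobh bov ktk mac jgy dsatr
Hunk 2: at line 4 remove [ktk,mac] add [ixmt,ycp,zcqey] -> 9 lines: npkcf fxupw osobh bov ixmt ycp zcqey jgy dsatr
Hunk 3: at line 2 remove [bov,ixmt,ycp] add [btyv] -> 7 lines: npkcf fxupw osobh btyv zcqey jgy dsatr
Hunk 4: at line 1 remove [fxupw,osobh,btyv] add [pwgr,vhzx] -> 6 lines: npkcf pwgr vhzx zcqey jgy dsatr
Hunk 5: at line 1 remove [pwgr] add [emsif,dbq] -> 7 lines: npkcf emsif dbq vhzx zcqey jgy dsatr

Answer: npkcf
emsif
dbq
vhzx
zcqey
jgy
dsatr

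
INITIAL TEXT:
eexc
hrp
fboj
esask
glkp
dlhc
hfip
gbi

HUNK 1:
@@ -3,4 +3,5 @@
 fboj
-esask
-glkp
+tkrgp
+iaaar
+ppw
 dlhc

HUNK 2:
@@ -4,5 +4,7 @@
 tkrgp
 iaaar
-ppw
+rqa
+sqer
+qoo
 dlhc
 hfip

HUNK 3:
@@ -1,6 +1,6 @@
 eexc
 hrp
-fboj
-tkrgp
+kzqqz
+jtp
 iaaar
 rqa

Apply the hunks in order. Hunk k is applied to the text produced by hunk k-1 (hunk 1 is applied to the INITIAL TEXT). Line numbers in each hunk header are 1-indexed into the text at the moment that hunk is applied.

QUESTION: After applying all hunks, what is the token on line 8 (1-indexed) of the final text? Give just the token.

Answer: qoo

Derivation:
Hunk 1: at line 3 remove [esask,glkp] add [tkrgp,iaaar,ppw] -> 9 lines: eexc hrp fboj tkrgp iaaar ppw dlhc hfip gbi
Hunk 2: at line 4 remove [ppw] add [rqa,sqer,qoo] -> 11 lines: eexc hrp fboj tkrgp iaaar rqa sqer qoo dlhc hfip gbi
Hunk 3: at line 1 remove [fboj,tkrgp] add [kzqqz,jtp] -> 11 lines: eexc hrp kzqqz jtp iaaar rqa sqer qoo dlhc hfip gbi
Final line 8: qoo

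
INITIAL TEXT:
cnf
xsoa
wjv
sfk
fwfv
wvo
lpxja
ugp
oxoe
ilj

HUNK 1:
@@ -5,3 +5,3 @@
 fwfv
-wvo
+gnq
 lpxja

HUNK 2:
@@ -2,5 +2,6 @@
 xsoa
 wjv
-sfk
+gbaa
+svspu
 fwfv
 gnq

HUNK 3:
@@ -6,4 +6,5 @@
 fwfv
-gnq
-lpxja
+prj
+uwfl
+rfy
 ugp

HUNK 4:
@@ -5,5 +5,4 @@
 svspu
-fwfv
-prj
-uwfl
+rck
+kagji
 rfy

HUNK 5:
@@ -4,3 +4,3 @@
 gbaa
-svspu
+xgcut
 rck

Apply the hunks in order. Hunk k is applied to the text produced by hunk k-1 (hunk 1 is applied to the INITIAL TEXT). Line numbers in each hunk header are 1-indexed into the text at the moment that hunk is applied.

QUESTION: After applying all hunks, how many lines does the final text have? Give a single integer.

Answer: 11

Derivation:
Hunk 1: at line 5 remove [wvo] add [gnq] -> 10 lines: cnf xsoa wjv sfk fwfv gnq lpxja ugp oxoe ilj
Hunk 2: at line 2 remove [sfk] add [gbaa,svspu] -> 11 lines: cnf xsoa wjv gbaa svspu fwfv gnq lpxja ugp oxoe ilj
Hunk 3: at line 6 remove [gnq,lpxja] add [prj,uwfl,rfy] -> 12 lines: cnf xsoa wjv gbaa svspu fwfv prj uwfl rfy ugp oxoe ilj
Hunk 4: at line 5 remove [fwfv,prj,uwfl] add [rck,kagji] -> 11 lines: cnf xsoa wjv gbaa svspu rck kagji rfy ugp oxoe ilj
Hunk 5: at line 4 remove [svspu] add [xgcut] -> 11 lines: cnf xsoa wjv gbaa xgcut rck kagji rfy ugp oxoe ilj
Final line count: 11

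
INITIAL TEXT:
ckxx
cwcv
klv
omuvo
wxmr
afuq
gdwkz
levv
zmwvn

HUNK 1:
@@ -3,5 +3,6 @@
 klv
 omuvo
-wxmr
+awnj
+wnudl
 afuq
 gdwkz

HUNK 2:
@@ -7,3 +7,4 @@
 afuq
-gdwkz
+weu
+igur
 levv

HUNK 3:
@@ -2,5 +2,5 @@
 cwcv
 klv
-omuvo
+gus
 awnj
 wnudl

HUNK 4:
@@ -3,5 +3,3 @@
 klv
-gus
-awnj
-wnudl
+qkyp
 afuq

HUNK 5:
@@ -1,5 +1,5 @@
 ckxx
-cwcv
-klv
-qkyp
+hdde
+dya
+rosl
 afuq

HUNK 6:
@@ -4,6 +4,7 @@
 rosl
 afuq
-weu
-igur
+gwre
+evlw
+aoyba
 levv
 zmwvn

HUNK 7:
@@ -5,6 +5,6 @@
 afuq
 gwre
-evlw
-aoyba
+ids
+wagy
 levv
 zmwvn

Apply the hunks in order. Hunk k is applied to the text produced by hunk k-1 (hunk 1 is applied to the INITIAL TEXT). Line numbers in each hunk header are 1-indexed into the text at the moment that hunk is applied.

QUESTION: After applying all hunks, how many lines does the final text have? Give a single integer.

Hunk 1: at line 3 remove [wxmr] add [awnj,wnudl] -> 10 lines: ckxx cwcv klv omuvo awnj wnudl afuq gdwkz levv zmwvn
Hunk 2: at line 7 remove [gdwkz] add [weu,igur] -> 11 lines: ckxx cwcv klv omuvo awnj wnudl afuq weu igur levv zmwvn
Hunk 3: at line 2 remove [omuvo] add [gus] -> 11 lines: ckxx cwcv klv gus awnj wnudl afuq weu igur levv zmwvn
Hunk 4: at line 3 remove [gus,awnj,wnudl] add [qkyp] -> 9 lines: ckxx cwcv klv qkyp afuq weu igur levv zmwvn
Hunk 5: at line 1 remove [cwcv,klv,qkyp] add [hdde,dya,rosl] -> 9 lines: ckxx hdde dya rosl afuq weu igur levv zmwvn
Hunk 6: at line 4 remove [weu,igur] add [gwre,evlw,aoyba] -> 10 lines: ckxx hdde dya rosl afuq gwre evlw aoyba levv zmwvn
Hunk 7: at line 5 remove [evlw,aoyba] add [ids,wagy] -> 10 lines: ckxx hdde dya rosl afuq gwre ids wagy levv zmwvn
Final line count: 10

Answer: 10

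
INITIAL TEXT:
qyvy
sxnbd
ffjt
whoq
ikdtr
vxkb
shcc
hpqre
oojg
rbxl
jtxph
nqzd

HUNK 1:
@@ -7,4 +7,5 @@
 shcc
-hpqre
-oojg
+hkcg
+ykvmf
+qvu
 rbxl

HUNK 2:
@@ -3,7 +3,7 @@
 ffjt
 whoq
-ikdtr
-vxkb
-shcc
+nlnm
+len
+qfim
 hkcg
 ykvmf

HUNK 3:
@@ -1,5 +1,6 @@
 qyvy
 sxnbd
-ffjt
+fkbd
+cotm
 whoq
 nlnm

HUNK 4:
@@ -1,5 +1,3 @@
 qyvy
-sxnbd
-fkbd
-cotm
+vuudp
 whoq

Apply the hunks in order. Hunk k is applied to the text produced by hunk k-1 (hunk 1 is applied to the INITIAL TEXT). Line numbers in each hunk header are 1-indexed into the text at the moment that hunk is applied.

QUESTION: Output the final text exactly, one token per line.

Answer: qyvy
vuudp
whoq
nlnm
len
qfim
hkcg
ykvmf
qvu
rbxl
jtxph
nqzd

Derivation:
Hunk 1: at line 7 remove [hpqre,oojg] add [hkcg,ykvmf,qvu] -> 13 lines: qyvy sxnbd ffjt whoq ikdtr vxkb shcc hkcg ykvmf qvu rbxl jtxph nqzd
Hunk 2: at line 3 remove [ikdtr,vxkb,shcc] add [nlnm,len,qfim] -> 13 lines: qyvy sxnbd ffjt whoq nlnm len qfim hkcg ykvmf qvu rbxl jtxph nqzd
Hunk 3: at line 1 remove [ffjt] add [fkbd,cotm] -> 14 lines: qyvy sxnbd fkbd cotm whoq nlnm len qfim hkcg ykvmf qvu rbxl jtxph nqzd
Hunk 4: at line 1 remove [sxnbd,fkbd,cotm] add [vuudp] -> 12 lines: qyvy vuudp whoq nlnm len qfim hkcg ykvmf qvu rbxl jtxph nqzd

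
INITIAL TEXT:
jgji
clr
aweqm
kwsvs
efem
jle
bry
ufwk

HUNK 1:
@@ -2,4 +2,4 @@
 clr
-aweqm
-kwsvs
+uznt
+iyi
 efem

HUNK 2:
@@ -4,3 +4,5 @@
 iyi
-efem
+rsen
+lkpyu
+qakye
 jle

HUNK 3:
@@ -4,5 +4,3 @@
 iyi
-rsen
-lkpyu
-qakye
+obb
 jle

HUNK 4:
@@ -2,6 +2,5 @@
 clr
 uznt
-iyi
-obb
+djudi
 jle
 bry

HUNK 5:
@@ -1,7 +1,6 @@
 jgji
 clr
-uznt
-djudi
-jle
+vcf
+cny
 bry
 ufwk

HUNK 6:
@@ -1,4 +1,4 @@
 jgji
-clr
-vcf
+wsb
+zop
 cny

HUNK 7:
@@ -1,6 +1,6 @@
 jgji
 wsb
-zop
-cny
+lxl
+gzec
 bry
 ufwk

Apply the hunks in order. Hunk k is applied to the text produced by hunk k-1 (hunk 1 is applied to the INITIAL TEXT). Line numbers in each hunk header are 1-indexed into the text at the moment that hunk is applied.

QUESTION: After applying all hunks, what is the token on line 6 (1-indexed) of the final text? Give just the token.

Answer: ufwk

Derivation:
Hunk 1: at line 2 remove [aweqm,kwsvs] add [uznt,iyi] -> 8 lines: jgji clr uznt iyi efem jle bry ufwk
Hunk 2: at line 4 remove [efem] add [rsen,lkpyu,qakye] -> 10 lines: jgji clr uznt iyi rsen lkpyu qakye jle bry ufwk
Hunk 3: at line 4 remove [rsen,lkpyu,qakye] add [obb] -> 8 lines: jgji clr uznt iyi obb jle bry ufwk
Hunk 4: at line 2 remove [iyi,obb] add [djudi] -> 7 lines: jgji clr uznt djudi jle bry ufwk
Hunk 5: at line 1 remove [uznt,djudi,jle] add [vcf,cny] -> 6 lines: jgji clr vcf cny bry ufwk
Hunk 6: at line 1 remove [clr,vcf] add [wsb,zop] -> 6 lines: jgji wsb zop cny bry ufwk
Hunk 7: at line 1 remove [zop,cny] add [lxl,gzec] -> 6 lines: jgji wsb lxl gzec bry ufwk
Final line 6: ufwk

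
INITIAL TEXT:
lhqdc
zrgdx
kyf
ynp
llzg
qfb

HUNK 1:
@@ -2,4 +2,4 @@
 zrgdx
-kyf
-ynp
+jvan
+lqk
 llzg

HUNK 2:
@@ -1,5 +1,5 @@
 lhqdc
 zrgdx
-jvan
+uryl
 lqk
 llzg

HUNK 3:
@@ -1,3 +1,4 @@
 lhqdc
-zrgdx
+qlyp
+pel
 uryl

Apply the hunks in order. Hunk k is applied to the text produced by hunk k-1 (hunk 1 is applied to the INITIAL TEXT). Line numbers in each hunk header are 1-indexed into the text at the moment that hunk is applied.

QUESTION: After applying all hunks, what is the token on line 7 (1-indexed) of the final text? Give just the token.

Hunk 1: at line 2 remove [kyf,ynp] add [jvan,lqk] -> 6 lines: lhqdc zrgdx jvan lqk llzg qfb
Hunk 2: at line 1 remove [jvan] add [uryl] -> 6 lines: lhqdc zrgdx uryl lqk llzg qfb
Hunk 3: at line 1 remove [zrgdx] add [qlyp,pel] -> 7 lines: lhqdc qlyp pel uryl lqk llzg qfb
Final line 7: qfb

Answer: qfb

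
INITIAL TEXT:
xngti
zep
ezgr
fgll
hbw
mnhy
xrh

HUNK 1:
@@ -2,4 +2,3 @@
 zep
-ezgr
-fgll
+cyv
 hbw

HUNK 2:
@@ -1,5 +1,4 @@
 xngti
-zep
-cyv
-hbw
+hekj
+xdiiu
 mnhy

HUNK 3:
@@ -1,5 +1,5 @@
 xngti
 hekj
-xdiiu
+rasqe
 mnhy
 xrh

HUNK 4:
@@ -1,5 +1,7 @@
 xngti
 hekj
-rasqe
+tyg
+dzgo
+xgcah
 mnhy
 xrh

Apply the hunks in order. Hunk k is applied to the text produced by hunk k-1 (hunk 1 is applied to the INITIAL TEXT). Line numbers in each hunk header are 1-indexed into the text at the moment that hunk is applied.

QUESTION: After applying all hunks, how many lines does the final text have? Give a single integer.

Answer: 7

Derivation:
Hunk 1: at line 2 remove [ezgr,fgll] add [cyv] -> 6 lines: xngti zep cyv hbw mnhy xrh
Hunk 2: at line 1 remove [zep,cyv,hbw] add [hekj,xdiiu] -> 5 lines: xngti hekj xdiiu mnhy xrh
Hunk 3: at line 1 remove [xdiiu] add [rasqe] -> 5 lines: xngti hekj rasqe mnhy xrh
Hunk 4: at line 1 remove [rasqe] add [tyg,dzgo,xgcah] -> 7 lines: xngti hekj tyg dzgo xgcah mnhy xrh
Final line count: 7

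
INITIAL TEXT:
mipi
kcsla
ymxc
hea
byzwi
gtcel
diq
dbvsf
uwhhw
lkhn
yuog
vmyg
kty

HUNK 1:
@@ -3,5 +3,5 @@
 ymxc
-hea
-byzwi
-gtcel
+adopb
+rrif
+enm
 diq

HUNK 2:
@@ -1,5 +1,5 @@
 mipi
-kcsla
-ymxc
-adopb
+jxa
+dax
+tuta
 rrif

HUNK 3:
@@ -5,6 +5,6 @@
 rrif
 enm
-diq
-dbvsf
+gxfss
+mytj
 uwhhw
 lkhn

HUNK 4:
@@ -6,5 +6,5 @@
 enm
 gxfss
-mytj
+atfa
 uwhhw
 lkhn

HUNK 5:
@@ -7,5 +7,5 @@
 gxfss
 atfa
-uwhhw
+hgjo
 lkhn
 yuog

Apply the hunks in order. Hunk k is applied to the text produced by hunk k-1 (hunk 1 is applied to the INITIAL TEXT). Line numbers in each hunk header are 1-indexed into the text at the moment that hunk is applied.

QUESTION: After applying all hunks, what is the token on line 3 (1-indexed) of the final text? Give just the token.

Answer: dax

Derivation:
Hunk 1: at line 3 remove [hea,byzwi,gtcel] add [adopb,rrif,enm] -> 13 lines: mipi kcsla ymxc adopb rrif enm diq dbvsf uwhhw lkhn yuog vmyg kty
Hunk 2: at line 1 remove [kcsla,ymxc,adopb] add [jxa,dax,tuta] -> 13 lines: mipi jxa dax tuta rrif enm diq dbvsf uwhhw lkhn yuog vmyg kty
Hunk 3: at line 5 remove [diq,dbvsf] add [gxfss,mytj] -> 13 lines: mipi jxa dax tuta rrif enm gxfss mytj uwhhw lkhn yuog vmyg kty
Hunk 4: at line 6 remove [mytj] add [atfa] -> 13 lines: mipi jxa dax tuta rrif enm gxfss atfa uwhhw lkhn yuog vmyg kty
Hunk 5: at line 7 remove [uwhhw] add [hgjo] -> 13 lines: mipi jxa dax tuta rrif enm gxfss atfa hgjo lkhn yuog vmyg kty
Final line 3: dax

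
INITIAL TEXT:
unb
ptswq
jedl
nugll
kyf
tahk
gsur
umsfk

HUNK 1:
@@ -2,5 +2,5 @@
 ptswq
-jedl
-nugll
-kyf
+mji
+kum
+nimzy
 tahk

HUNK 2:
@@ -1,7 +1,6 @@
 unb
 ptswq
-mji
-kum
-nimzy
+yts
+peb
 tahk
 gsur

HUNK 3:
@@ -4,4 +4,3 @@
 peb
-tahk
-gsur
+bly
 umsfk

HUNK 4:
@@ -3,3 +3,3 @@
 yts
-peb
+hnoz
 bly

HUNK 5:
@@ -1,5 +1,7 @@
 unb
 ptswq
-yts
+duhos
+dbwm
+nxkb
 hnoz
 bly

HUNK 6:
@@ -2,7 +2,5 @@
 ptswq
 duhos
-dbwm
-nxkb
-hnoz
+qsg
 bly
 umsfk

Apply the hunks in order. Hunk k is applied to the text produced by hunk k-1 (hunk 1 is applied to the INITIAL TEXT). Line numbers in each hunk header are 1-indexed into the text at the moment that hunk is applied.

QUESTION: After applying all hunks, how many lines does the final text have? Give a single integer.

Answer: 6

Derivation:
Hunk 1: at line 2 remove [jedl,nugll,kyf] add [mji,kum,nimzy] -> 8 lines: unb ptswq mji kum nimzy tahk gsur umsfk
Hunk 2: at line 1 remove [mji,kum,nimzy] add [yts,peb] -> 7 lines: unb ptswq yts peb tahk gsur umsfk
Hunk 3: at line 4 remove [tahk,gsur] add [bly] -> 6 lines: unb ptswq yts peb bly umsfk
Hunk 4: at line 3 remove [peb] add [hnoz] -> 6 lines: unb ptswq yts hnoz bly umsfk
Hunk 5: at line 1 remove [yts] add [duhos,dbwm,nxkb] -> 8 lines: unb ptswq duhos dbwm nxkb hnoz bly umsfk
Hunk 6: at line 2 remove [dbwm,nxkb,hnoz] add [qsg] -> 6 lines: unb ptswq duhos qsg bly umsfk
Final line count: 6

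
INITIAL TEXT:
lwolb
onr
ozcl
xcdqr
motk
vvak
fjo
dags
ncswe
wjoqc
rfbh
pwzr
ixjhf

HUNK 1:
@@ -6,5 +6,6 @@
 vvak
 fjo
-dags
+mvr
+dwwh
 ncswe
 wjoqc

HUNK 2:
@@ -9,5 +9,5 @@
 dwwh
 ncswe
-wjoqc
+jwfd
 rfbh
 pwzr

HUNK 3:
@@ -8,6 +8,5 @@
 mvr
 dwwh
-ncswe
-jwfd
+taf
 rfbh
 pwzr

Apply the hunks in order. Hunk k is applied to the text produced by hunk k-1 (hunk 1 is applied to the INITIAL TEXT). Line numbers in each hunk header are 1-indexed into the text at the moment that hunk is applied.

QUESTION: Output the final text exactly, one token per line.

Hunk 1: at line 6 remove [dags] add [mvr,dwwh] -> 14 lines: lwolb onr ozcl xcdqr motk vvak fjo mvr dwwh ncswe wjoqc rfbh pwzr ixjhf
Hunk 2: at line 9 remove [wjoqc] add [jwfd] -> 14 lines: lwolb onr ozcl xcdqr motk vvak fjo mvr dwwh ncswe jwfd rfbh pwzr ixjhf
Hunk 3: at line 8 remove [ncswe,jwfd] add [taf] -> 13 lines: lwolb onr ozcl xcdqr motk vvak fjo mvr dwwh taf rfbh pwzr ixjhf

Answer: lwolb
onr
ozcl
xcdqr
motk
vvak
fjo
mvr
dwwh
taf
rfbh
pwzr
ixjhf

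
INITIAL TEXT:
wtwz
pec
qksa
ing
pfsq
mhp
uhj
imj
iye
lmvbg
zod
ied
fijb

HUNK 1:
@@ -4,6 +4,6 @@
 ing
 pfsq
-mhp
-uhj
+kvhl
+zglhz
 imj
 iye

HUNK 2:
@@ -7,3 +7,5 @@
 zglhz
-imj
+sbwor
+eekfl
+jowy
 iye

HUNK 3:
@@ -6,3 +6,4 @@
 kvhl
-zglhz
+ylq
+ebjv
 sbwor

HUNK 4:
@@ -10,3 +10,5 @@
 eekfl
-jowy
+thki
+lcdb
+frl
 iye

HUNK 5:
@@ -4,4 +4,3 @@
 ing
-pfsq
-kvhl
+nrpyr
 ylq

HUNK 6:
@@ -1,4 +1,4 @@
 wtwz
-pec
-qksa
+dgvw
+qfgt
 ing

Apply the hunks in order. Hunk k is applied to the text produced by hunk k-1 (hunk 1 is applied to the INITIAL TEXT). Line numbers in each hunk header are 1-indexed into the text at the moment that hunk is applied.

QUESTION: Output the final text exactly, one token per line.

Hunk 1: at line 4 remove [mhp,uhj] add [kvhl,zglhz] -> 13 lines: wtwz pec qksa ing pfsq kvhl zglhz imj iye lmvbg zod ied fijb
Hunk 2: at line 7 remove [imj] add [sbwor,eekfl,jowy] -> 15 lines: wtwz pec qksa ing pfsq kvhl zglhz sbwor eekfl jowy iye lmvbg zod ied fijb
Hunk 3: at line 6 remove [zglhz] add [ylq,ebjv] -> 16 lines: wtwz pec qksa ing pfsq kvhl ylq ebjv sbwor eekfl jowy iye lmvbg zod ied fijb
Hunk 4: at line 10 remove [jowy] add [thki,lcdb,frl] -> 18 lines: wtwz pec qksa ing pfsq kvhl ylq ebjv sbwor eekfl thki lcdb frl iye lmvbg zod ied fijb
Hunk 5: at line 4 remove [pfsq,kvhl] add [nrpyr] -> 17 lines: wtwz pec qksa ing nrpyr ylq ebjv sbwor eekfl thki lcdb frl iye lmvbg zod ied fijb
Hunk 6: at line 1 remove [pec,qksa] add [dgvw,qfgt] -> 17 lines: wtwz dgvw qfgt ing nrpyr ylq ebjv sbwor eekfl thki lcdb frl iye lmvbg zod ied fijb

Answer: wtwz
dgvw
qfgt
ing
nrpyr
ylq
ebjv
sbwor
eekfl
thki
lcdb
frl
iye
lmvbg
zod
ied
fijb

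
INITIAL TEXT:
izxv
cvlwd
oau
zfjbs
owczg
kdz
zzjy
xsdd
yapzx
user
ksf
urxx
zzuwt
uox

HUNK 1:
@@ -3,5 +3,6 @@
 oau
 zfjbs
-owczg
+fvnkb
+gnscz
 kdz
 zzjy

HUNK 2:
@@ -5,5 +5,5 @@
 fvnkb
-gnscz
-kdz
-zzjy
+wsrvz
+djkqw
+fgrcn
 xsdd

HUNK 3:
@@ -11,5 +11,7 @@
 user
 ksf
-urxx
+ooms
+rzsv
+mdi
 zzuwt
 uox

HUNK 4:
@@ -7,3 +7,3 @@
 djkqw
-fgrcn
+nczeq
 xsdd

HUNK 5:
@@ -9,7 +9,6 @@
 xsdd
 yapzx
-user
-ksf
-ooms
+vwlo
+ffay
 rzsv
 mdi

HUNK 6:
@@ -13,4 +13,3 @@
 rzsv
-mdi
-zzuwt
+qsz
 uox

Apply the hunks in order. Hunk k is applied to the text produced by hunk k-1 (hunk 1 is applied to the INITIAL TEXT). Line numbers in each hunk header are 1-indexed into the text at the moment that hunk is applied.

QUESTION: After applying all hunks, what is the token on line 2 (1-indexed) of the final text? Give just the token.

Answer: cvlwd

Derivation:
Hunk 1: at line 3 remove [owczg] add [fvnkb,gnscz] -> 15 lines: izxv cvlwd oau zfjbs fvnkb gnscz kdz zzjy xsdd yapzx user ksf urxx zzuwt uox
Hunk 2: at line 5 remove [gnscz,kdz,zzjy] add [wsrvz,djkqw,fgrcn] -> 15 lines: izxv cvlwd oau zfjbs fvnkb wsrvz djkqw fgrcn xsdd yapzx user ksf urxx zzuwt uox
Hunk 3: at line 11 remove [urxx] add [ooms,rzsv,mdi] -> 17 lines: izxv cvlwd oau zfjbs fvnkb wsrvz djkqw fgrcn xsdd yapzx user ksf ooms rzsv mdi zzuwt uox
Hunk 4: at line 7 remove [fgrcn] add [nczeq] -> 17 lines: izxv cvlwd oau zfjbs fvnkb wsrvz djkqw nczeq xsdd yapzx user ksf ooms rzsv mdi zzuwt uox
Hunk 5: at line 9 remove [user,ksf,ooms] add [vwlo,ffay] -> 16 lines: izxv cvlwd oau zfjbs fvnkb wsrvz djkqw nczeq xsdd yapzx vwlo ffay rzsv mdi zzuwt uox
Hunk 6: at line 13 remove [mdi,zzuwt] add [qsz] -> 15 lines: izxv cvlwd oau zfjbs fvnkb wsrvz djkqw nczeq xsdd yapzx vwlo ffay rzsv qsz uox
Final line 2: cvlwd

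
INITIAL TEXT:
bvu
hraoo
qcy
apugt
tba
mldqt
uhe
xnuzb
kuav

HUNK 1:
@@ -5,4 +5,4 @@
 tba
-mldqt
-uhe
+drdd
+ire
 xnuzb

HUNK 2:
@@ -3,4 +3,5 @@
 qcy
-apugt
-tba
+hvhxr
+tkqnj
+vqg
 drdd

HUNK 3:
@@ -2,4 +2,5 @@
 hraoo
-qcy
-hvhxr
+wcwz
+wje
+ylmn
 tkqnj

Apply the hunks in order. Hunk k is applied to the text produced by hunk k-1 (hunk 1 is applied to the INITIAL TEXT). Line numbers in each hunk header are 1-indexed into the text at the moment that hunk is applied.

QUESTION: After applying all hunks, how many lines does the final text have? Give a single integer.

Answer: 11

Derivation:
Hunk 1: at line 5 remove [mldqt,uhe] add [drdd,ire] -> 9 lines: bvu hraoo qcy apugt tba drdd ire xnuzb kuav
Hunk 2: at line 3 remove [apugt,tba] add [hvhxr,tkqnj,vqg] -> 10 lines: bvu hraoo qcy hvhxr tkqnj vqg drdd ire xnuzb kuav
Hunk 3: at line 2 remove [qcy,hvhxr] add [wcwz,wje,ylmn] -> 11 lines: bvu hraoo wcwz wje ylmn tkqnj vqg drdd ire xnuzb kuav
Final line count: 11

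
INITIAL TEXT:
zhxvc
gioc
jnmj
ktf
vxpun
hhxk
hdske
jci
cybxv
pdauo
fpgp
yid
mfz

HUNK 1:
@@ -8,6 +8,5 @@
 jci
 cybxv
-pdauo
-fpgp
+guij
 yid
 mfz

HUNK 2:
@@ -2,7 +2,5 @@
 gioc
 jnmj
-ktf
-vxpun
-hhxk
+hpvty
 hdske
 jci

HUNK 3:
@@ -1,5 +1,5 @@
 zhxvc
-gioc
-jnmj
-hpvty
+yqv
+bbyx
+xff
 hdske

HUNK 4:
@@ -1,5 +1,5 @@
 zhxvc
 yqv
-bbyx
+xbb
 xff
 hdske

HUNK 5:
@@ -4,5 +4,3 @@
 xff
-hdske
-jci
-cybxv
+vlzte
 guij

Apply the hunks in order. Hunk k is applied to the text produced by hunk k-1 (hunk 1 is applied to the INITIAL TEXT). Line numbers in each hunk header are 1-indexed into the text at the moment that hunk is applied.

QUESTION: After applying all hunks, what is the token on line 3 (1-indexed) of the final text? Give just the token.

Answer: xbb

Derivation:
Hunk 1: at line 8 remove [pdauo,fpgp] add [guij] -> 12 lines: zhxvc gioc jnmj ktf vxpun hhxk hdske jci cybxv guij yid mfz
Hunk 2: at line 2 remove [ktf,vxpun,hhxk] add [hpvty] -> 10 lines: zhxvc gioc jnmj hpvty hdske jci cybxv guij yid mfz
Hunk 3: at line 1 remove [gioc,jnmj,hpvty] add [yqv,bbyx,xff] -> 10 lines: zhxvc yqv bbyx xff hdske jci cybxv guij yid mfz
Hunk 4: at line 1 remove [bbyx] add [xbb] -> 10 lines: zhxvc yqv xbb xff hdske jci cybxv guij yid mfz
Hunk 5: at line 4 remove [hdske,jci,cybxv] add [vlzte] -> 8 lines: zhxvc yqv xbb xff vlzte guij yid mfz
Final line 3: xbb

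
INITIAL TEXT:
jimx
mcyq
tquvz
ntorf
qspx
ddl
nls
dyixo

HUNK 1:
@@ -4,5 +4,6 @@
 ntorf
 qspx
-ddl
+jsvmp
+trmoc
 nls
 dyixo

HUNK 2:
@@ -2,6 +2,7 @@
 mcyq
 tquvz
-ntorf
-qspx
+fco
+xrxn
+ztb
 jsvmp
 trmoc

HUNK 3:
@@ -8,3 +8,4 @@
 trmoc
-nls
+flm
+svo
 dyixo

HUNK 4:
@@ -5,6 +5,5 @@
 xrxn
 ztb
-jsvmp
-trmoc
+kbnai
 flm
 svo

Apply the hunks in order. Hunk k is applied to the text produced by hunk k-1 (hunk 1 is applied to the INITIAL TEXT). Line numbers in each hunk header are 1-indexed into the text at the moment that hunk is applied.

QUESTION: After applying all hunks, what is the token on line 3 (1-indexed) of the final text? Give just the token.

Answer: tquvz

Derivation:
Hunk 1: at line 4 remove [ddl] add [jsvmp,trmoc] -> 9 lines: jimx mcyq tquvz ntorf qspx jsvmp trmoc nls dyixo
Hunk 2: at line 2 remove [ntorf,qspx] add [fco,xrxn,ztb] -> 10 lines: jimx mcyq tquvz fco xrxn ztb jsvmp trmoc nls dyixo
Hunk 3: at line 8 remove [nls] add [flm,svo] -> 11 lines: jimx mcyq tquvz fco xrxn ztb jsvmp trmoc flm svo dyixo
Hunk 4: at line 5 remove [jsvmp,trmoc] add [kbnai] -> 10 lines: jimx mcyq tquvz fco xrxn ztb kbnai flm svo dyixo
Final line 3: tquvz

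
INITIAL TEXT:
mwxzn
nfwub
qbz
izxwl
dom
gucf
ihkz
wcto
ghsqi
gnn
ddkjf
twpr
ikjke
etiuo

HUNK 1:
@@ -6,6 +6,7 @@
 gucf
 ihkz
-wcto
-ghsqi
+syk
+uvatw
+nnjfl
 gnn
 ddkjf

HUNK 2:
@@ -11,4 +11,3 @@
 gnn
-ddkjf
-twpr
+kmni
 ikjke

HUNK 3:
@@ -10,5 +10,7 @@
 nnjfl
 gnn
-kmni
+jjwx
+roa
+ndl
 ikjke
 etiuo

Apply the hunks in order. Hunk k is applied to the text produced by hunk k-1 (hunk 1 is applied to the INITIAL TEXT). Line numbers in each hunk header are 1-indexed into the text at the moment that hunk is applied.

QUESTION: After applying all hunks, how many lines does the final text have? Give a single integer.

Hunk 1: at line 6 remove [wcto,ghsqi] add [syk,uvatw,nnjfl] -> 15 lines: mwxzn nfwub qbz izxwl dom gucf ihkz syk uvatw nnjfl gnn ddkjf twpr ikjke etiuo
Hunk 2: at line 11 remove [ddkjf,twpr] add [kmni] -> 14 lines: mwxzn nfwub qbz izxwl dom gucf ihkz syk uvatw nnjfl gnn kmni ikjke etiuo
Hunk 3: at line 10 remove [kmni] add [jjwx,roa,ndl] -> 16 lines: mwxzn nfwub qbz izxwl dom gucf ihkz syk uvatw nnjfl gnn jjwx roa ndl ikjke etiuo
Final line count: 16

Answer: 16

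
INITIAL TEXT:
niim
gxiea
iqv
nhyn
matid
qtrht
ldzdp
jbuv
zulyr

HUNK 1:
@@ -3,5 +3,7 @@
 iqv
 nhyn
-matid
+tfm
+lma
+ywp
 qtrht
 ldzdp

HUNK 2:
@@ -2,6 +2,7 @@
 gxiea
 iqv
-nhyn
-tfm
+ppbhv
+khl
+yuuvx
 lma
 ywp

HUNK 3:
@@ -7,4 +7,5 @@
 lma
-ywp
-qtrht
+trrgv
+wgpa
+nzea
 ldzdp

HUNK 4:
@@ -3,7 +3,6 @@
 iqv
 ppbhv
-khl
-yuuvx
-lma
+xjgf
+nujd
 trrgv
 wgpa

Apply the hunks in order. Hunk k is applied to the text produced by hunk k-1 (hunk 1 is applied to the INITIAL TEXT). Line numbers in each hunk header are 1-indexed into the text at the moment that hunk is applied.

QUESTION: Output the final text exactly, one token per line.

Hunk 1: at line 3 remove [matid] add [tfm,lma,ywp] -> 11 lines: niim gxiea iqv nhyn tfm lma ywp qtrht ldzdp jbuv zulyr
Hunk 2: at line 2 remove [nhyn,tfm] add [ppbhv,khl,yuuvx] -> 12 lines: niim gxiea iqv ppbhv khl yuuvx lma ywp qtrht ldzdp jbuv zulyr
Hunk 3: at line 7 remove [ywp,qtrht] add [trrgv,wgpa,nzea] -> 13 lines: niim gxiea iqv ppbhv khl yuuvx lma trrgv wgpa nzea ldzdp jbuv zulyr
Hunk 4: at line 3 remove [khl,yuuvx,lma] add [xjgf,nujd] -> 12 lines: niim gxiea iqv ppbhv xjgf nujd trrgv wgpa nzea ldzdp jbuv zulyr

Answer: niim
gxiea
iqv
ppbhv
xjgf
nujd
trrgv
wgpa
nzea
ldzdp
jbuv
zulyr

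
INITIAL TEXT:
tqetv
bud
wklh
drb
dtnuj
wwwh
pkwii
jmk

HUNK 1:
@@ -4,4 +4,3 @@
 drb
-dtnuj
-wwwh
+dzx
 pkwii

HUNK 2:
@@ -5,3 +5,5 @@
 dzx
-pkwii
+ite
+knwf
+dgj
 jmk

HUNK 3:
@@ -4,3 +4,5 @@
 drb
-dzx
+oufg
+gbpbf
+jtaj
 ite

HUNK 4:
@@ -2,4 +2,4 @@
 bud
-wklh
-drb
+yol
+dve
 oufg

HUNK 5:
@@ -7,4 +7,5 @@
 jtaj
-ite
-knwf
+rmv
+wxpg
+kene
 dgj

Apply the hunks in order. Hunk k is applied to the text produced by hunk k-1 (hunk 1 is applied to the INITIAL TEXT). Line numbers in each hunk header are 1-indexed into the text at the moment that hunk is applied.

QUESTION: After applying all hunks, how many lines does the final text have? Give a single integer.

Hunk 1: at line 4 remove [dtnuj,wwwh] add [dzx] -> 7 lines: tqetv bud wklh drb dzx pkwii jmk
Hunk 2: at line 5 remove [pkwii] add [ite,knwf,dgj] -> 9 lines: tqetv bud wklh drb dzx ite knwf dgj jmk
Hunk 3: at line 4 remove [dzx] add [oufg,gbpbf,jtaj] -> 11 lines: tqetv bud wklh drb oufg gbpbf jtaj ite knwf dgj jmk
Hunk 4: at line 2 remove [wklh,drb] add [yol,dve] -> 11 lines: tqetv bud yol dve oufg gbpbf jtaj ite knwf dgj jmk
Hunk 5: at line 7 remove [ite,knwf] add [rmv,wxpg,kene] -> 12 lines: tqetv bud yol dve oufg gbpbf jtaj rmv wxpg kene dgj jmk
Final line count: 12

Answer: 12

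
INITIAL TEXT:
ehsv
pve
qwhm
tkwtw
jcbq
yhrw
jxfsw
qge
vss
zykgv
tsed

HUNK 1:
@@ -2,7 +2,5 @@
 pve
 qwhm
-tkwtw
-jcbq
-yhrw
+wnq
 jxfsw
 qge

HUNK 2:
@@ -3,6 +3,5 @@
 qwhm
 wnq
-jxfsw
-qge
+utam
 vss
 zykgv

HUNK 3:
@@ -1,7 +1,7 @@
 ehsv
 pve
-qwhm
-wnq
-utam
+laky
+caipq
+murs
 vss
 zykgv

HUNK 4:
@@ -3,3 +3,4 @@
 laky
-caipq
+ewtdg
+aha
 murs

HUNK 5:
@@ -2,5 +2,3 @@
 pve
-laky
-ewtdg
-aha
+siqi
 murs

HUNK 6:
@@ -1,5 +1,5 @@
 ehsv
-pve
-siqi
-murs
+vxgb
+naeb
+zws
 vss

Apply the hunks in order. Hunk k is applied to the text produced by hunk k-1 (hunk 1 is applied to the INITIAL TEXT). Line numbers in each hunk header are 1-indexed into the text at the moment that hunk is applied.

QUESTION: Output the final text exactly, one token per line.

Hunk 1: at line 2 remove [tkwtw,jcbq,yhrw] add [wnq] -> 9 lines: ehsv pve qwhm wnq jxfsw qge vss zykgv tsed
Hunk 2: at line 3 remove [jxfsw,qge] add [utam] -> 8 lines: ehsv pve qwhm wnq utam vss zykgv tsed
Hunk 3: at line 1 remove [qwhm,wnq,utam] add [laky,caipq,murs] -> 8 lines: ehsv pve laky caipq murs vss zykgv tsed
Hunk 4: at line 3 remove [caipq] add [ewtdg,aha] -> 9 lines: ehsv pve laky ewtdg aha murs vss zykgv tsed
Hunk 5: at line 2 remove [laky,ewtdg,aha] add [siqi] -> 7 lines: ehsv pve siqi murs vss zykgv tsed
Hunk 6: at line 1 remove [pve,siqi,murs] add [vxgb,naeb,zws] -> 7 lines: ehsv vxgb naeb zws vss zykgv tsed

Answer: ehsv
vxgb
naeb
zws
vss
zykgv
tsed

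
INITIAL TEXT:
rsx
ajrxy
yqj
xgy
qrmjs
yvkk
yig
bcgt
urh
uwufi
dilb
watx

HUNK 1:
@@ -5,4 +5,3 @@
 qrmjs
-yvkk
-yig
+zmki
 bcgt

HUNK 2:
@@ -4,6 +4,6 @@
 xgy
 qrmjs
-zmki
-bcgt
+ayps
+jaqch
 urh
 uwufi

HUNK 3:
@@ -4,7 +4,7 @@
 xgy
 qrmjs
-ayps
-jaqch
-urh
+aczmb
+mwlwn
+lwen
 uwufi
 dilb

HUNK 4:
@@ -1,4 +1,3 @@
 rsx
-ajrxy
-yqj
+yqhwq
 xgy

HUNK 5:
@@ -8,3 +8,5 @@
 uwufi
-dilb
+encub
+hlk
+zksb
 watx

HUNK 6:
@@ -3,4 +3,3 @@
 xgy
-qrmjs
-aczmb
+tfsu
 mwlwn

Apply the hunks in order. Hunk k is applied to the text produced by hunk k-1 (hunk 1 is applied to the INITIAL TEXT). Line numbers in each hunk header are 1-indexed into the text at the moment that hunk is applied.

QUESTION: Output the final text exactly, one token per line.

Hunk 1: at line 5 remove [yvkk,yig] add [zmki] -> 11 lines: rsx ajrxy yqj xgy qrmjs zmki bcgt urh uwufi dilb watx
Hunk 2: at line 4 remove [zmki,bcgt] add [ayps,jaqch] -> 11 lines: rsx ajrxy yqj xgy qrmjs ayps jaqch urh uwufi dilb watx
Hunk 3: at line 4 remove [ayps,jaqch,urh] add [aczmb,mwlwn,lwen] -> 11 lines: rsx ajrxy yqj xgy qrmjs aczmb mwlwn lwen uwufi dilb watx
Hunk 4: at line 1 remove [ajrxy,yqj] add [yqhwq] -> 10 lines: rsx yqhwq xgy qrmjs aczmb mwlwn lwen uwufi dilb watx
Hunk 5: at line 8 remove [dilb] add [encub,hlk,zksb] -> 12 lines: rsx yqhwq xgy qrmjs aczmb mwlwn lwen uwufi encub hlk zksb watx
Hunk 6: at line 3 remove [qrmjs,aczmb] add [tfsu] -> 11 lines: rsx yqhwq xgy tfsu mwlwn lwen uwufi encub hlk zksb watx

Answer: rsx
yqhwq
xgy
tfsu
mwlwn
lwen
uwufi
encub
hlk
zksb
watx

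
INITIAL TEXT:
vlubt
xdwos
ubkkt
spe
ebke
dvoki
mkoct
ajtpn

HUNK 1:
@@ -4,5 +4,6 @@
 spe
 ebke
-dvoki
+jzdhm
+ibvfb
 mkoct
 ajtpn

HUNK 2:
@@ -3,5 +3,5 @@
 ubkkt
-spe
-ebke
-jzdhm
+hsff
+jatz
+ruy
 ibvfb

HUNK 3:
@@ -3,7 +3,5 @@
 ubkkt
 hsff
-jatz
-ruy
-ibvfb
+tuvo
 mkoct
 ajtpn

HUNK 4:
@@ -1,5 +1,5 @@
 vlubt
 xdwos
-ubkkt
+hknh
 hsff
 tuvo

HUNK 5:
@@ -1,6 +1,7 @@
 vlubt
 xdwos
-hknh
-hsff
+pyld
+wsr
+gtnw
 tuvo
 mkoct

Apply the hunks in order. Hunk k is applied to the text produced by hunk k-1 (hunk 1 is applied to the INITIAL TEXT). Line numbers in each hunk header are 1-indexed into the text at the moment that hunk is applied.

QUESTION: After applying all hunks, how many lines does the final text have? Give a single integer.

Answer: 8

Derivation:
Hunk 1: at line 4 remove [dvoki] add [jzdhm,ibvfb] -> 9 lines: vlubt xdwos ubkkt spe ebke jzdhm ibvfb mkoct ajtpn
Hunk 2: at line 3 remove [spe,ebke,jzdhm] add [hsff,jatz,ruy] -> 9 lines: vlubt xdwos ubkkt hsff jatz ruy ibvfb mkoct ajtpn
Hunk 3: at line 3 remove [jatz,ruy,ibvfb] add [tuvo] -> 7 lines: vlubt xdwos ubkkt hsff tuvo mkoct ajtpn
Hunk 4: at line 1 remove [ubkkt] add [hknh] -> 7 lines: vlubt xdwos hknh hsff tuvo mkoct ajtpn
Hunk 5: at line 1 remove [hknh,hsff] add [pyld,wsr,gtnw] -> 8 lines: vlubt xdwos pyld wsr gtnw tuvo mkoct ajtpn
Final line count: 8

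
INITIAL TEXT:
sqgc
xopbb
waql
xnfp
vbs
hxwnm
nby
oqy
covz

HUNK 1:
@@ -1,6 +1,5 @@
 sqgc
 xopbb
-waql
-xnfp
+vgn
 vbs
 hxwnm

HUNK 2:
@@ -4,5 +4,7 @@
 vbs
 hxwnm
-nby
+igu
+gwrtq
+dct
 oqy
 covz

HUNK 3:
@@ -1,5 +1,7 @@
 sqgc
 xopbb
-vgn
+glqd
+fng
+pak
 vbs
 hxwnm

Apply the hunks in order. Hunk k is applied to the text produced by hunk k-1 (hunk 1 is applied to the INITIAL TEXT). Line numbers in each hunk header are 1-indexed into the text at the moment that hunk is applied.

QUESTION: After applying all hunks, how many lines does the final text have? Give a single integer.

Hunk 1: at line 1 remove [waql,xnfp] add [vgn] -> 8 lines: sqgc xopbb vgn vbs hxwnm nby oqy covz
Hunk 2: at line 4 remove [nby] add [igu,gwrtq,dct] -> 10 lines: sqgc xopbb vgn vbs hxwnm igu gwrtq dct oqy covz
Hunk 3: at line 1 remove [vgn] add [glqd,fng,pak] -> 12 lines: sqgc xopbb glqd fng pak vbs hxwnm igu gwrtq dct oqy covz
Final line count: 12

Answer: 12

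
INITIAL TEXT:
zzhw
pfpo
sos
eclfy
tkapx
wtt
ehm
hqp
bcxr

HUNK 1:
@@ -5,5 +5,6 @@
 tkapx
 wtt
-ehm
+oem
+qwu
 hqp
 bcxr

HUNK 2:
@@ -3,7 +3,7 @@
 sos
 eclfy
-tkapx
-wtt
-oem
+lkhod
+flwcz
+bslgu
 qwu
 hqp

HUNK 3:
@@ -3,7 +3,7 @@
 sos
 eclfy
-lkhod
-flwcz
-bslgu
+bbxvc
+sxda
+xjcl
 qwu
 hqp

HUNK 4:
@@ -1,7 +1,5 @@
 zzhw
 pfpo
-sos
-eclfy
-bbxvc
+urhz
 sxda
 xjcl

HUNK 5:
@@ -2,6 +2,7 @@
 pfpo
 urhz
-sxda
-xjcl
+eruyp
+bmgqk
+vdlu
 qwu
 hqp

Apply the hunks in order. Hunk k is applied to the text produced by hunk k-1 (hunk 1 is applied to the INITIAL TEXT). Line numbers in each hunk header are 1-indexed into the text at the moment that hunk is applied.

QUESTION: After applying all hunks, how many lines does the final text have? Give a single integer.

Answer: 9

Derivation:
Hunk 1: at line 5 remove [ehm] add [oem,qwu] -> 10 lines: zzhw pfpo sos eclfy tkapx wtt oem qwu hqp bcxr
Hunk 2: at line 3 remove [tkapx,wtt,oem] add [lkhod,flwcz,bslgu] -> 10 lines: zzhw pfpo sos eclfy lkhod flwcz bslgu qwu hqp bcxr
Hunk 3: at line 3 remove [lkhod,flwcz,bslgu] add [bbxvc,sxda,xjcl] -> 10 lines: zzhw pfpo sos eclfy bbxvc sxda xjcl qwu hqp bcxr
Hunk 4: at line 1 remove [sos,eclfy,bbxvc] add [urhz] -> 8 lines: zzhw pfpo urhz sxda xjcl qwu hqp bcxr
Hunk 5: at line 2 remove [sxda,xjcl] add [eruyp,bmgqk,vdlu] -> 9 lines: zzhw pfpo urhz eruyp bmgqk vdlu qwu hqp bcxr
Final line count: 9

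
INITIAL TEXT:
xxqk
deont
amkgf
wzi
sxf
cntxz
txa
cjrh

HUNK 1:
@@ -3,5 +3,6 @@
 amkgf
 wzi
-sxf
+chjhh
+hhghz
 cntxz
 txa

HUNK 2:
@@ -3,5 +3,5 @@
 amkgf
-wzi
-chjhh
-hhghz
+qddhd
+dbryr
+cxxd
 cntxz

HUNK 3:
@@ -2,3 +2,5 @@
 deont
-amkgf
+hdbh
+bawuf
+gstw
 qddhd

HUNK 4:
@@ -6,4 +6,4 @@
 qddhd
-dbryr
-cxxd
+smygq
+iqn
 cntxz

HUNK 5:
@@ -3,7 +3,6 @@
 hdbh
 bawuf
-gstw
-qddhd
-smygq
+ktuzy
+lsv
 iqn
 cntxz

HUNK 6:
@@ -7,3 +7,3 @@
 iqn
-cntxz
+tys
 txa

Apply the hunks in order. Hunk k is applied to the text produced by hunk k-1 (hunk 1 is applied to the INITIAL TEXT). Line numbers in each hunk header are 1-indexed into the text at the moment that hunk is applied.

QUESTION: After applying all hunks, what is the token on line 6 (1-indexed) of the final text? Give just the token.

Answer: lsv

Derivation:
Hunk 1: at line 3 remove [sxf] add [chjhh,hhghz] -> 9 lines: xxqk deont amkgf wzi chjhh hhghz cntxz txa cjrh
Hunk 2: at line 3 remove [wzi,chjhh,hhghz] add [qddhd,dbryr,cxxd] -> 9 lines: xxqk deont amkgf qddhd dbryr cxxd cntxz txa cjrh
Hunk 3: at line 2 remove [amkgf] add [hdbh,bawuf,gstw] -> 11 lines: xxqk deont hdbh bawuf gstw qddhd dbryr cxxd cntxz txa cjrh
Hunk 4: at line 6 remove [dbryr,cxxd] add [smygq,iqn] -> 11 lines: xxqk deont hdbh bawuf gstw qddhd smygq iqn cntxz txa cjrh
Hunk 5: at line 3 remove [gstw,qddhd,smygq] add [ktuzy,lsv] -> 10 lines: xxqk deont hdbh bawuf ktuzy lsv iqn cntxz txa cjrh
Hunk 6: at line 7 remove [cntxz] add [tys] -> 10 lines: xxqk deont hdbh bawuf ktuzy lsv iqn tys txa cjrh
Final line 6: lsv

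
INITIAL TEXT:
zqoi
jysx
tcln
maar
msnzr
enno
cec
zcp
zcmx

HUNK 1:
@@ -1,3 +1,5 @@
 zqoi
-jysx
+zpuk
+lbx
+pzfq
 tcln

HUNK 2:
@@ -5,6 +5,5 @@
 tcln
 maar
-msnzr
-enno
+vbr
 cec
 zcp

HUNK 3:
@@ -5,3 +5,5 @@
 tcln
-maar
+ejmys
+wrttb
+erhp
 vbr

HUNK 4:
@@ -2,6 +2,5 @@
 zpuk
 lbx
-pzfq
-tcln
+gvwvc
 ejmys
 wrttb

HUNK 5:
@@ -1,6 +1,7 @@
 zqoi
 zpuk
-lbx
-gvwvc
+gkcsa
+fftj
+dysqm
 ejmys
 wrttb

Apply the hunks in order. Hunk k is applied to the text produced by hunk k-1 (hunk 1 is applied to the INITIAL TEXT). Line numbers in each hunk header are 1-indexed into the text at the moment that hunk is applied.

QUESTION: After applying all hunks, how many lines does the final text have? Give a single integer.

Answer: 12

Derivation:
Hunk 1: at line 1 remove [jysx] add [zpuk,lbx,pzfq] -> 11 lines: zqoi zpuk lbx pzfq tcln maar msnzr enno cec zcp zcmx
Hunk 2: at line 5 remove [msnzr,enno] add [vbr] -> 10 lines: zqoi zpuk lbx pzfq tcln maar vbr cec zcp zcmx
Hunk 3: at line 5 remove [maar] add [ejmys,wrttb,erhp] -> 12 lines: zqoi zpuk lbx pzfq tcln ejmys wrttb erhp vbr cec zcp zcmx
Hunk 4: at line 2 remove [pzfq,tcln] add [gvwvc] -> 11 lines: zqoi zpuk lbx gvwvc ejmys wrttb erhp vbr cec zcp zcmx
Hunk 5: at line 1 remove [lbx,gvwvc] add [gkcsa,fftj,dysqm] -> 12 lines: zqoi zpuk gkcsa fftj dysqm ejmys wrttb erhp vbr cec zcp zcmx
Final line count: 12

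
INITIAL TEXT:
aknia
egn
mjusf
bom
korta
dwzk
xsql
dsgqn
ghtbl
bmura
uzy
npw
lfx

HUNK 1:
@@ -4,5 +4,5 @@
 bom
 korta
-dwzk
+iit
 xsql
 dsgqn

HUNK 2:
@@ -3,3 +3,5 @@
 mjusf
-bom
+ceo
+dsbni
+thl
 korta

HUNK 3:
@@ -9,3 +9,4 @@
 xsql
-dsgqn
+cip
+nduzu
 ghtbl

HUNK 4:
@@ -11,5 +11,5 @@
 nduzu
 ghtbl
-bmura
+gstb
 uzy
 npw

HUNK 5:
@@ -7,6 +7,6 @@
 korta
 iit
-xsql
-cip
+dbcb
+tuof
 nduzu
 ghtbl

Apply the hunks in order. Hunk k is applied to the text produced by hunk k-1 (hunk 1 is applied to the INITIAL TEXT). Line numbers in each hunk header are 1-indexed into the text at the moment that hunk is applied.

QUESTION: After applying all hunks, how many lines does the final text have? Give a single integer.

Hunk 1: at line 4 remove [dwzk] add [iit] -> 13 lines: aknia egn mjusf bom korta iit xsql dsgqn ghtbl bmura uzy npw lfx
Hunk 2: at line 3 remove [bom] add [ceo,dsbni,thl] -> 15 lines: aknia egn mjusf ceo dsbni thl korta iit xsql dsgqn ghtbl bmura uzy npw lfx
Hunk 3: at line 9 remove [dsgqn] add [cip,nduzu] -> 16 lines: aknia egn mjusf ceo dsbni thl korta iit xsql cip nduzu ghtbl bmura uzy npw lfx
Hunk 4: at line 11 remove [bmura] add [gstb] -> 16 lines: aknia egn mjusf ceo dsbni thl korta iit xsql cip nduzu ghtbl gstb uzy npw lfx
Hunk 5: at line 7 remove [xsql,cip] add [dbcb,tuof] -> 16 lines: aknia egn mjusf ceo dsbni thl korta iit dbcb tuof nduzu ghtbl gstb uzy npw lfx
Final line count: 16

Answer: 16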